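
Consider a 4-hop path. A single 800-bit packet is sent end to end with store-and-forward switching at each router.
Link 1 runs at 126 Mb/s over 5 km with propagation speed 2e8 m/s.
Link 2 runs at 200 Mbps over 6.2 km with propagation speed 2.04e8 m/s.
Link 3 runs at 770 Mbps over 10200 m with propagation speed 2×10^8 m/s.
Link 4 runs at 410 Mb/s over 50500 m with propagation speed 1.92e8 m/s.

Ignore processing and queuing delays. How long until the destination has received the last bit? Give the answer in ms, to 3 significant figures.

0.383 ms

Transmission delays (L/R per hop): 0.00634921, 0.004, 0.00103896, 0.00195122 ms; sum = 0.0133394 ms.
Propagation delays (d/s per hop): 0.025, 0.0303922, 0.051, 0.263021 ms; sum = 0.369413 ms.
End-to-end = 0.383 ms.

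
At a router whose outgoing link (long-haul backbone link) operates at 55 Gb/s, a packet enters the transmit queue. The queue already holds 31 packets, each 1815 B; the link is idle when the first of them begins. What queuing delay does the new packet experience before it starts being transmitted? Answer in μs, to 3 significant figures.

8.18 μs

Each queued packet: L/R = 14520/55000000000 = 0.264 μs.
31 queued → 8.184 μs.
Queuing delay = 8.18 μs.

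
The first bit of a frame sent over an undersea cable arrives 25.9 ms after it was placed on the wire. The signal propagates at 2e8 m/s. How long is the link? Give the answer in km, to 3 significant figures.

5180 km

d = s × t_prop = 200000000 × 0.0259 = 5180 km.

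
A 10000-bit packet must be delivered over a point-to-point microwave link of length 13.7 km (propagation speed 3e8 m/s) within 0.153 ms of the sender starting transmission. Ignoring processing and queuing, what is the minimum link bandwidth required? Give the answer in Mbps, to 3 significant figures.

93.2 Mbps

Propagation delay = 13700 / 300000000 = 0.0456667 ms.
Transmission budget = 0.153 − 0.0456667 = 0.107333 ms.
R ≥ L / t_tx = 10000 bits / 0.000107333 s = 93.2 Mbps.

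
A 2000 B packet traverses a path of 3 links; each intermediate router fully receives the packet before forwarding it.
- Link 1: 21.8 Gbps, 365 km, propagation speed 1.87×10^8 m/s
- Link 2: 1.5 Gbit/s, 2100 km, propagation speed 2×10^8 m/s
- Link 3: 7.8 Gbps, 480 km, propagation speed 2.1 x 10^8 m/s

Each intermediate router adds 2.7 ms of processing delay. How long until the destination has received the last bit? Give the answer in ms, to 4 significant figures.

20.15 ms

L = 2000 × 8 = 16000 bits.
Transmission delays (L/R per hop): 0.000733945, 0.0106667, 0.00205128 ms; sum = 0.0134519 ms.
Propagation delays (d/s per hop): 1.95187, 10.5, 2.28571 ms; sum = 14.7376 ms.
Processing at 2 router(s): 2 × 2.7 ms = 5.4 ms.
End-to-end = 20.15 ms.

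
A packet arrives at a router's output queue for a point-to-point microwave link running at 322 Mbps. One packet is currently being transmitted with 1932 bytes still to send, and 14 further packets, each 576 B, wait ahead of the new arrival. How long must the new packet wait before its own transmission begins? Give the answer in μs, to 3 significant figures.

248 μs

Each queued packet: L/R = 4608/322000000 = 14.3106 μs.
14 queued → 200.348 μs.
Plus remaining 15456 bits of current packet: 48 μs.
Queuing delay = 248 μs.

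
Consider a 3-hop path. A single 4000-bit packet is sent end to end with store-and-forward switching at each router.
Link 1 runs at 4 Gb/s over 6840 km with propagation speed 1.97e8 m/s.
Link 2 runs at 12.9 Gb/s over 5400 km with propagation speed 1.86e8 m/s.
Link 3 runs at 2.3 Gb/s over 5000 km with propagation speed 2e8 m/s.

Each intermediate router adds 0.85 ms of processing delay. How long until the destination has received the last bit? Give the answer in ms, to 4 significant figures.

90.46 ms

Transmission delays (L/R per hop): 0.001, 0.000310078, 0.00173913 ms; sum = 0.00304921 ms.
Propagation delays (d/s per hop): 34.7208, 29.0323, 25 ms; sum = 88.7531 ms.
Processing at 2 router(s): 2 × 0.85 ms = 1.7 ms.
End-to-end = 90.46 ms.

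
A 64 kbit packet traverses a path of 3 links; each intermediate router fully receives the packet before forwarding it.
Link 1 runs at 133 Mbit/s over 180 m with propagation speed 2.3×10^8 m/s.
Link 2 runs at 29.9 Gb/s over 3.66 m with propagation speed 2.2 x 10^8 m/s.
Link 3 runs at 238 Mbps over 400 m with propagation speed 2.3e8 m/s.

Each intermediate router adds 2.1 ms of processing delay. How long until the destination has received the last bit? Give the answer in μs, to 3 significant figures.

4950 μs

L = 64000 bits.
Transmission delays (L/R per hop): 481.203, 2.14047, 268.908 μs; sum = 752.251 μs.
Propagation delays (d/s per hop): 0.782609, 0.0166364, 1.73913 μs; sum = 2.53838 μs.
Processing at 2 router(s): 2 × 2.1 ms = 4200 μs.
End-to-end = 4950 μs.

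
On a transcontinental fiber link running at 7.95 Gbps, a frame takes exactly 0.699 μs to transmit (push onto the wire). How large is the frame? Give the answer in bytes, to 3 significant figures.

695 bytes

L = R × t_tx = 7950000000 b/s × 6.99e-07 s = 5557.05 bits.
In bytes: 5557.05 / 8 = 695 bytes.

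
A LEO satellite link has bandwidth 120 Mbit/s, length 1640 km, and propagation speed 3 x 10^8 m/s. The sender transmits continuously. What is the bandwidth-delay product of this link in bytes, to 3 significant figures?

Propagation delay = 1640000 / 300000000 = 0.00546667 s.
BDP = R × t_prop = 120000000 × 0.00546667 = 656000 bits.
In bytes: 656000/8 = 82000 bytes.

82000 bytes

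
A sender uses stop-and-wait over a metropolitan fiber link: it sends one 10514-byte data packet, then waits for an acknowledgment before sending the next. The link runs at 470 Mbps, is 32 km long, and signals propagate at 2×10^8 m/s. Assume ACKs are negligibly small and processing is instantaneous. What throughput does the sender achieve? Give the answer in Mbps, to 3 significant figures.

t_tx = L/R = 84112/470000000 = 0.000178962 s.
t_prop = 32000/200000000 = 0.00016 s; RTT = 0.00032 s.
Cycle = t_tx + RTT = 0.000498962 s.
Throughput = L / cycle = 84112 / 0.000498962 = 169 Mbps.

169 Mbps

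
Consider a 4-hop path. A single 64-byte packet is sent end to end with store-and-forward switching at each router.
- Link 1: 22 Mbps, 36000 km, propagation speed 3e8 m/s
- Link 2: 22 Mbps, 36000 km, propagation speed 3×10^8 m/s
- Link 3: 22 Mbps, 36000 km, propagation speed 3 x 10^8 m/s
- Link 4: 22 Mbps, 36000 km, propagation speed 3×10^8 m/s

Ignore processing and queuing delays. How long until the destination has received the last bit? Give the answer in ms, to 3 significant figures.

480 ms

L = 64 × 8 = 512 bits.
Transmission delay per hop = L/R = 512/22000000 = 0.0232727 ms; 4 hops → 0.0930909 ms.
Propagation delays (d/s per hop): 120, 120, 120, 120 ms; sum = 480 ms.
End-to-end = 480 ms.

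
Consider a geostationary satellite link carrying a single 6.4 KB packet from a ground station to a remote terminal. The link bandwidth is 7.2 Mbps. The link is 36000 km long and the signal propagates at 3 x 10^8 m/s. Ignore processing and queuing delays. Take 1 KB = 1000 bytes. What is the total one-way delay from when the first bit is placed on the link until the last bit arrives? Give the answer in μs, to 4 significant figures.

L = 51200 bits.
Transmission delay = L/R = 51200 / 7200000 = 7111.11 μs.
Propagation delay = d/s = 36000000 m / 300000000 m/s = 120000 μs.
Total = 127100 μs.

127100 μs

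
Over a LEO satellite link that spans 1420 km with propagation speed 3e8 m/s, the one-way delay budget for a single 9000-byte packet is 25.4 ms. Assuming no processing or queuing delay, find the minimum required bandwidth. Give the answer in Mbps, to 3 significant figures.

3.48 Mbps

L = 72000 bits.
Propagation delay = 1420000 / 300000000 = 4.73333 ms.
Transmission budget = 25.4 − 4.73333 = 20.6667 ms.
R ≥ L / t_tx = 72000 bits / 0.0206667 s = 3.48 Mbps.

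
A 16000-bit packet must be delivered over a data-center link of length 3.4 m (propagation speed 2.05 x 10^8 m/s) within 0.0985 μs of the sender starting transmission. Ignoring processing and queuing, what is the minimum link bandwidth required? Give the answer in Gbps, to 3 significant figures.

Propagation delay = 3.4 / 2.05e+08 = 0.0165854 μs.
Transmission budget = 0.0985 − 0.0165854 = 0.0819146 μs.
R ≥ L / t_tx = 16000 bits / 8.19146e-08 s = 195 Gbps.

195 Gbps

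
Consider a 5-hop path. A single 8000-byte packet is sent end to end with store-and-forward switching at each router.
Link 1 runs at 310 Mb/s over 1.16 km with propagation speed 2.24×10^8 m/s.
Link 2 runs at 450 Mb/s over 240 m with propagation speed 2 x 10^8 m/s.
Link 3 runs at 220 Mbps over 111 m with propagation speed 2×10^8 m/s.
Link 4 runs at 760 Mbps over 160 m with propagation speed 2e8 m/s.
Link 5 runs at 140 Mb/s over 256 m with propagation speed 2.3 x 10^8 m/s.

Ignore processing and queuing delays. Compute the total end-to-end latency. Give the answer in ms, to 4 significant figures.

1.190 ms

L = 8000 × 8 = 64000 bits.
Transmission delays (L/R per hop): 0.206452, 0.142222, 0.290909, 0.0842105, 0.457143 ms; sum = 1.18094 ms.
Propagation delays (d/s per hop): 0.00517857, 0.0012, 0.000555, 0.0008, 0.00111304 ms; sum = 0.00884661 ms.
End-to-end = 1.190 ms.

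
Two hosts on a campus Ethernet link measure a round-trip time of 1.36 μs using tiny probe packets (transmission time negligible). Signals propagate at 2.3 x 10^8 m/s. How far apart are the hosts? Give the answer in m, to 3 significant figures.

One-way propagation = RTT/2 = 0.68 μs.
d = s × t = 2.3e+08 × 6.8e-07 = 156 m.

156 m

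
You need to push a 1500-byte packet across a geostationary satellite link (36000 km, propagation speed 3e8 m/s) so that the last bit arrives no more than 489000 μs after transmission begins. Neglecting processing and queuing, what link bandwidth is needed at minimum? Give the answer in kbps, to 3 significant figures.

32.5 kbps

L = 12000 bits.
Propagation delay = 36000000 / 300000000 = 120000 μs.
Transmission budget = 489000 − 120000 = 369000 μs.
R ≥ L / t_tx = 12000 bits / 0.369 s = 32.5 kbps.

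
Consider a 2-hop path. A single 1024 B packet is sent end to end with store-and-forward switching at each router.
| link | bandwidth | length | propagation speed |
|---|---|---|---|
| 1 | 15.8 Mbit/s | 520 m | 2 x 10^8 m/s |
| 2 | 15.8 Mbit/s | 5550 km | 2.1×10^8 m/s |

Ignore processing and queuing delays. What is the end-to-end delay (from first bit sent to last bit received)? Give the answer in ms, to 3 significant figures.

27.5 ms

L = 1024 × 8 = 8192 bits.
Transmission delay per hop = L/R = 8192/15800000 = 0.518481 ms; 2 hops → 1.03696 ms.
Propagation delays (d/s per hop): 0.0026, 26.4286 ms; sum = 26.4312 ms.
End-to-end = 27.5 ms.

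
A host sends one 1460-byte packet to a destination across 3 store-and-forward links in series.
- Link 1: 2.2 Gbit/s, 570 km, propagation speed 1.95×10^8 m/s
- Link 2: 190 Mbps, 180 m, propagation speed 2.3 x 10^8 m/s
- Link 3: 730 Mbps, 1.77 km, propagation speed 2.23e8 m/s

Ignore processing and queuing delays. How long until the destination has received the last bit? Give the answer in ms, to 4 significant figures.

3.015 ms

L = 1460 × 8 = 11680 bits.
Transmission delays (L/R per hop): 0.00530909, 0.0614737, 0.016 ms; sum = 0.0827828 ms.
Propagation delays (d/s per hop): 2.92308, 0.000782609, 0.00793722 ms; sum = 2.9318 ms.
End-to-end = 3.015 ms.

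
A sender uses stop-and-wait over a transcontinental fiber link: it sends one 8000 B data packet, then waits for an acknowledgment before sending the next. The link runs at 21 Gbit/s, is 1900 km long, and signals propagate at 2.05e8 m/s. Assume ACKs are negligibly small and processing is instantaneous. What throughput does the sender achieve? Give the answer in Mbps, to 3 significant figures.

3.45 Mbps

t_tx = L/R = 64000/21000000000 = 3.04762e-06 s.
t_prop = 1900000/2.05e+08 = 0.00926829 s; RTT = 0.0185366 s.
Cycle = t_tx + RTT = 0.0185396 s.
Throughput = L / cycle = 64000 / 0.0185396 = 3.45 Mbps.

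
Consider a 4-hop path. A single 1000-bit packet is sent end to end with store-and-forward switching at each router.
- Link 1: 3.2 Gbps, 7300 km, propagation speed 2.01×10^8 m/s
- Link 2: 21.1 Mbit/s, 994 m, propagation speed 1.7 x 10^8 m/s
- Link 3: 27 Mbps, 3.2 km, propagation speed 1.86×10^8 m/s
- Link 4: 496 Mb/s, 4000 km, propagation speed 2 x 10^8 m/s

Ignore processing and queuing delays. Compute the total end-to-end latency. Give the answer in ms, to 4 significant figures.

56.43 ms

Transmission delays (L/R per hop): 0.0003125, 0.0473934, 0.037037, 0.00201613 ms; sum = 0.086759 ms.
Propagation delays (d/s per hop): 36.3184, 0.00584706, 0.0172043, 20 ms; sum = 56.3415 ms.
End-to-end = 56.43 ms.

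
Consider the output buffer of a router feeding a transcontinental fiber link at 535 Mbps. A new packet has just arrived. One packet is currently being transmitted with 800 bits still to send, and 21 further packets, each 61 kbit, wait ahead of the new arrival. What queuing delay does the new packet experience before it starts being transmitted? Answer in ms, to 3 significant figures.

Each queued packet: L/R = 61000/535000000 = 0.114019 ms.
21 queued → 2.39439 ms.
Plus remaining 800 bits of current packet: 0.00149533 ms.
Queuing delay = 2.40 ms.

2.40 ms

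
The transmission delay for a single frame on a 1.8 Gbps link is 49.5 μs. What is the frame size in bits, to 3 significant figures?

L = R × t_tx = 1800000000 b/s × 4.95e-05 s = 89100 bits.

89100 bits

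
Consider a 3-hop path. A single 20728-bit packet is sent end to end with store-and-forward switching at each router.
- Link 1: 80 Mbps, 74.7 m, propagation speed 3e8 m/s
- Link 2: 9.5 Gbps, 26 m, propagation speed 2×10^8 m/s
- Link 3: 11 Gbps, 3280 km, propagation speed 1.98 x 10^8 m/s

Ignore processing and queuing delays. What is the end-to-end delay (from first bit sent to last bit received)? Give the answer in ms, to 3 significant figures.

Transmission delays (L/R per hop): 0.2591, 0.00218189, 0.00188436 ms; sum = 0.263166 ms.
Propagation delays (d/s per hop): 0.000249, 0.00013, 16.5657 ms; sum = 16.566 ms.
End-to-end = 16.8 ms.

16.8 ms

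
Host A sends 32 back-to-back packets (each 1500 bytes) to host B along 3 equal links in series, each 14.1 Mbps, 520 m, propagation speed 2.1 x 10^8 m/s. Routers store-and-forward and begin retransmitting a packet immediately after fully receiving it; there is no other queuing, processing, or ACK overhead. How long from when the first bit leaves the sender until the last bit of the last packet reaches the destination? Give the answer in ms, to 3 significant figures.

28.9 ms

Per-hop transmission t_tx = L/R = 12000/14100000 = 0.851064 ms.
Per-hop propagation t_prop = 520/210000000 = 0.00247619 ms.
Pipeline fill: first packet needs 3·t_tx to clear all hops; remaining 31 packets each add one t_tx.
Total = (3+32-1)·t_tx + 3·t_prop = 34·0.851064 + 3·0.00247619 = 28.9 ms.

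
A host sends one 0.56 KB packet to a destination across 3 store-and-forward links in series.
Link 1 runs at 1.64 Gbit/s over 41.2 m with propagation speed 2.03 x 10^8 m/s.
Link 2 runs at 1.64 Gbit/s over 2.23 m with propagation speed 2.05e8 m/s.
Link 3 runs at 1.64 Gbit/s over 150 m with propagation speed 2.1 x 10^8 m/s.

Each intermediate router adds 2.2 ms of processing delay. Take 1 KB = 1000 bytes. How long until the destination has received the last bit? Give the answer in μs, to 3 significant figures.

L = 4480 bits.
Transmission delay per hop = L/R = 4480/1640000000 = 2.73171 μs; 3 hops → 8.19512 μs.
Propagation delays (d/s per hop): 0.202956, 0.010878, 0.714286 μs; sum = 0.928119 μs.
Processing at 2 router(s): 2 × 2.2 ms = 4400 μs.
End-to-end = 4410 μs.

4410 μs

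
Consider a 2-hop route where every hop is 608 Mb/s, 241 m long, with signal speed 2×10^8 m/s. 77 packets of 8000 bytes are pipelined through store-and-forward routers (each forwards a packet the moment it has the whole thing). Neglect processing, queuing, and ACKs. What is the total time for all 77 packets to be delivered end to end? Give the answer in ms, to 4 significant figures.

8.213 ms

Per-hop transmission t_tx = L/R = 64000/608000000 = 0.105263 ms.
Per-hop propagation t_prop = 241/200000000 = 0.001205 ms.
Pipeline fill: first packet needs 2·t_tx to clear all hops; remaining 76 packets each add one t_tx.
Total = (2+77-1)·t_tx + 2·t_prop = 78·0.105263 + 2·0.001205 = 8.213 ms.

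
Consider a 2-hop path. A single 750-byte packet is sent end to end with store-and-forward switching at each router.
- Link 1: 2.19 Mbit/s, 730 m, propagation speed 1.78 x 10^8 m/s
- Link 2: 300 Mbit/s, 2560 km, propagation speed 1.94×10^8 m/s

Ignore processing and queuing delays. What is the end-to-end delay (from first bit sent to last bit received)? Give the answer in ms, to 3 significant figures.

L = 750 × 8 = 6000 bits.
Transmission delays (L/R per hop): 2.73973, 0.02 ms; sum = 2.75973 ms.
Propagation delays (d/s per hop): 0.00410112, 13.1959 ms; sum = 13.2 ms.
End-to-end = 16.0 ms.

16.0 ms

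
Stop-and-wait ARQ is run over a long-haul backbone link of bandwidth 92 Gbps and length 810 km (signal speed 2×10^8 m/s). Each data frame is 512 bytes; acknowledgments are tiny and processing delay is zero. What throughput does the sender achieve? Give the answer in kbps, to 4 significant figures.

505.7 kbps

t_tx = L/R = 4096/92000000000 = 4.45217e-08 s.
t_prop = 810000/200000000 = 0.00405 s; RTT = 0.0081 s.
Cycle = t_tx + RTT = 0.00810004 s.
Throughput = L / cycle = 4096 / 0.00810004 = 505.7 kbps.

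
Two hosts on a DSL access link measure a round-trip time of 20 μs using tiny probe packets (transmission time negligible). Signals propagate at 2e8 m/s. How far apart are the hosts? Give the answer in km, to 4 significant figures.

One-way propagation = RTT/2 = 10 μs.
d = s × t = 200000000 × 1e-05 = 2.000 km.

2.000 km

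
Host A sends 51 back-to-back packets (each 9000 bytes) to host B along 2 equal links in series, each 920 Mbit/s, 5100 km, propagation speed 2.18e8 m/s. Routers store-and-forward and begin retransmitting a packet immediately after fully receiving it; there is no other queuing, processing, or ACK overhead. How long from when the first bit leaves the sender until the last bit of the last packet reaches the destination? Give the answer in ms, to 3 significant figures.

Per-hop transmission t_tx = L/R = 72000/920000000 = 0.0782609 ms.
Per-hop propagation t_prop = 5100000/2.18e+08 = 23.3945 ms.
Pipeline fill: first packet needs 2·t_tx to clear all hops; remaining 50 packets each add one t_tx.
Total = (2+51-1)·t_tx + 2·t_prop = 52·0.0782609 + 2·23.3945 = 50.9 ms.

50.9 ms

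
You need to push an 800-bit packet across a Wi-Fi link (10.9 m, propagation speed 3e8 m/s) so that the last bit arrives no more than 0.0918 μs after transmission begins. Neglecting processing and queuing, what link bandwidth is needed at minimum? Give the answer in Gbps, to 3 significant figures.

14.4 Gbps

Propagation delay = 10.9 / 300000000 = 0.0363333 μs.
Transmission budget = 0.0918 − 0.0363333 = 0.0554667 μs.
R ≥ L / t_tx = 800 bits / 5.54667e-08 s = 14.4 Gbps.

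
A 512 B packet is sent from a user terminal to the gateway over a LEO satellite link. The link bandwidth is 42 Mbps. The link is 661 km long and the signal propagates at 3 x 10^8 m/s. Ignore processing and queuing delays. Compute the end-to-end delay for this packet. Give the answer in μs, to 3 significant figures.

L = 512 × 8 = 4096 bits.
Transmission delay = L/R = 4096 / 42000000 = 97.5238 μs.
Propagation delay = d/s = 661000 m / 300000000 m/s = 2203.33 μs.
Total = 2300 μs.

2300 μs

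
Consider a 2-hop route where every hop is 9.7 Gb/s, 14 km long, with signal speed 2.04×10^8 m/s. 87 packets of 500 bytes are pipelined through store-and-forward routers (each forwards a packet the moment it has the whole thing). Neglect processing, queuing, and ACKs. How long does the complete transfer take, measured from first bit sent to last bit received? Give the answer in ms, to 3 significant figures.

Per-hop transmission t_tx = L/R = 4000/9700000000 = 0.000412371 ms.
Per-hop propagation t_prop = 14000/204000000 = 0.0686275 ms.
Pipeline fill: first packet needs 2·t_tx to clear all hops; remaining 86 packets each add one t_tx.
Total = (2+87-1)·t_tx + 2·t_prop = 88·0.000412371 + 2·0.0686275 = 0.174 ms.

0.174 ms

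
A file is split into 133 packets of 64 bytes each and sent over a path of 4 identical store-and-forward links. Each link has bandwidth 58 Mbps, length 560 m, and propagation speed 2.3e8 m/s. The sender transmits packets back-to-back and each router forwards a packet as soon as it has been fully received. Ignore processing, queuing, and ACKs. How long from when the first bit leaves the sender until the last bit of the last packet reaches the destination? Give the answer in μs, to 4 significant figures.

Per-hop transmission t_tx = L/R = 512/58000000 = 8.82759 μs.
Per-hop propagation t_prop = 560/2.3e+08 = 2.43478 μs.
Pipeline fill: first packet needs 4·t_tx to clear all hops; remaining 132 packets each add one t_tx.
Total = (4+133-1)·t_tx + 4·t_prop = 136·8.82759 + 4·2.43478 = 1210 μs.

1210 μs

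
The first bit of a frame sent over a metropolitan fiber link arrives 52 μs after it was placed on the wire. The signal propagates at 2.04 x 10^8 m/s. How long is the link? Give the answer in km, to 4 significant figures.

d = s × t_prop = 204000000 × 5.2e-05 = 10.61 km.

10.61 km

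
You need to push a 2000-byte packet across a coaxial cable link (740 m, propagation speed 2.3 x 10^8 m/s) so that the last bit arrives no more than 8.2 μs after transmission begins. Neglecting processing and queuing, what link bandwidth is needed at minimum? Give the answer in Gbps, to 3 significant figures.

3.21 Gbps

L = 16000 bits.
Propagation delay = 740 / 2.3e+08 = 3.21739 μs.
Transmission budget = 8.2 − 3.21739 = 4.98261 μs.
R ≥ L / t_tx = 16000 bits / 4.98261e-06 s = 3.21 Gbps.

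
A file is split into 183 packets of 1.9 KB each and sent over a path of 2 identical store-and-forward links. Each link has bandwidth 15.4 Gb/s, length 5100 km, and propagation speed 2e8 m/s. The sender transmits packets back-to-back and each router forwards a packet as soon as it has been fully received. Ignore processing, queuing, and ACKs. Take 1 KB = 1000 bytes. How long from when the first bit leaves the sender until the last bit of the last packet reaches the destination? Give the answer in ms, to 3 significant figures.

51.2 ms

Per-hop transmission t_tx = L/R = 15200/15400000000 = 0.000987013 ms.
Per-hop propagation t_prop = 5100000/200000000 = 25.5 ms.
Pipeline fill: first packet needs 2·t_tx to clear all hops; remaining 182 packets each add one t_tx.
Total = (2+183-1)·t_tx + 2·t_prop = 184·0.000987013 + 2·25.5 = 51.2 ms.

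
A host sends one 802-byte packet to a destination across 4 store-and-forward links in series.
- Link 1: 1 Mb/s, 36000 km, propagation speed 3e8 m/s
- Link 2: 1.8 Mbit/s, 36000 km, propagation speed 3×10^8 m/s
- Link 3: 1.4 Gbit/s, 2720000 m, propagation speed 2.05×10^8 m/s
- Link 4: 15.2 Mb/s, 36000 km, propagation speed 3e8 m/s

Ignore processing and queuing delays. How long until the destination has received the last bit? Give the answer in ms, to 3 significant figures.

384 ms

L = 802 × 8 = 6416 bits.
Transmission delays (L/R per hop): 6.416, 3.56444, 0.00458286, 0.422105 ms; sum = 10.4071 ms.
Propagation delays (d/s per hop): 120, 120, 13.2683, 120 ms; sum = 373.268 ms.
End-to-end = 384 ms.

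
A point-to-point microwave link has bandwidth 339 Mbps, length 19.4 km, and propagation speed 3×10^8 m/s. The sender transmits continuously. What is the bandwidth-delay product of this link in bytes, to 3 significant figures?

Propagation delay = 19400 / 300000000 = 6.46667e-05 s.
BDP = R × t_prop = 339000000 × 6.46667e-05 = 21922 bits.
In bytes: 21922/8 = 2740 bytes.

2740 bytes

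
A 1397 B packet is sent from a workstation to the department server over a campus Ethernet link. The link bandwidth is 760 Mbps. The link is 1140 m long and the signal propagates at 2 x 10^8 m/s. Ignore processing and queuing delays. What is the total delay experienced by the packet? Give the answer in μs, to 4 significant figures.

20.41 μs

L = 1397 × 8 = 11176 bits.
Transmission delay = L/R = 11176 / 760000000 = 14.7053 μs.
Propagation delay = d/s = 1140 m / 200000000 m/s = 5.7 μs.
Total = 20.41 μs.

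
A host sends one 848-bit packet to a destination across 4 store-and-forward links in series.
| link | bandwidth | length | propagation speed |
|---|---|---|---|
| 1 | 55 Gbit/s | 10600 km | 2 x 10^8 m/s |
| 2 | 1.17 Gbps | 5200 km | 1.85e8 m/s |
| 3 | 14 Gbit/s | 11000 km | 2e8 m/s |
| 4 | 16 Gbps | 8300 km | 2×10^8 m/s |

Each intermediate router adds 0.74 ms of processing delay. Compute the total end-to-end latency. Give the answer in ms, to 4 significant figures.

179.8 ms

Transmission delays (L/R per hop): 1.54182e-05, 0.000724786, 6.05714e-05, 5.3e-05 ms; sum = 0.000853776 ms.
Propagation delays (d/s per hop): 53, 28.1081, 55, 41.5 ms; sum = 177.608 ms.
Processing at 3 router(s): 3 × 0.74 ms = 2.22 ms.
End-to-end = 179.8 ms.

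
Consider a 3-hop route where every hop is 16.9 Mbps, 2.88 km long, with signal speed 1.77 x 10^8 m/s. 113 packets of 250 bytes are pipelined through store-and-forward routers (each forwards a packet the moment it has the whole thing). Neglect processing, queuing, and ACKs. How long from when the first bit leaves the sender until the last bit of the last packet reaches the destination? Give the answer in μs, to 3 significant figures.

13700 μs

Per-hop transmission t_tx = L/R = 2000/16900000 = 118.343 μs.
Per-hop propagation t_prop = 2880/177000000 = 16.2712 μs.
Pipeline fill: first packet needs 3·t_tx to clear all hops; remaining 112 packets each add one t_tx.
Total = (3+113-1)·t_tx + 3·t_prop = 115·118.343 + 3·16.2712 = 13700 μs.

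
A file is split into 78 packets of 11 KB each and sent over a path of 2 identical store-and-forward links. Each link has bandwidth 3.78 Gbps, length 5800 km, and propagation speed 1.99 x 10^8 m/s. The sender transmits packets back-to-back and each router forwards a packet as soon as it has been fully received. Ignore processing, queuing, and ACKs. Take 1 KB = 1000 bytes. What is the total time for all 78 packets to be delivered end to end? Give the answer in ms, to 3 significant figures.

Per-hop transmission t_tx = L/R = 88000/3780000000 = 0.0232804 ms.
Per-hop propagation t_prop = 5800000/199000000 = 29.1457 ms.
Pipeline fill: first packet needs 2·t_tx to clear all hops; remaining 77 packets each add one t_tx.
Total = (2+78-1)·t_tx + 2·t_prop = 79·0.0232804 + 2·29.1457 = 60.1 ms.

60.1 ms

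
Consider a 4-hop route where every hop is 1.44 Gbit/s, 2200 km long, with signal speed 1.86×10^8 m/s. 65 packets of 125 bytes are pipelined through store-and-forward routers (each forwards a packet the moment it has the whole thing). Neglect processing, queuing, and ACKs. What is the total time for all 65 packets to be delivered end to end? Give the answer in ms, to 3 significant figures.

47.4 ms

Per-hop transmission t_tx = L/R = 1000/1440000000 = 0.000694444 ms.
Per-hop propagation t_prop = 2200000/186000000 = 11.828 ms.
Pipeline fill: first packet needs 4·t_tx to clear all hops; remaining 64 packets each add one t_tx.
Total = (4+65-1)·t_tx + 4·t_prop = 68·0.000694444 + 4·11.828 = 47.4 ms.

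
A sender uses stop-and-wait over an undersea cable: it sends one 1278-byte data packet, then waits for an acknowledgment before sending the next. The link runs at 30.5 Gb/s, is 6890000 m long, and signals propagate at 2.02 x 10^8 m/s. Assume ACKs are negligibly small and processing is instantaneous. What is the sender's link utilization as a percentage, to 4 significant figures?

0.0004914 %

t_tx = L/R = 10224/30500000000 = 3.35213e-07 s.
t_prop = 6890000/202000000 = 0.0341089 s; RTT = 0.0682178 s.
Cycle = t_tx + RTT = 0.0682182 s.
Utilization = t_tx / cycle = 3.35213e-07/0.0682182 = 0.0004914 %.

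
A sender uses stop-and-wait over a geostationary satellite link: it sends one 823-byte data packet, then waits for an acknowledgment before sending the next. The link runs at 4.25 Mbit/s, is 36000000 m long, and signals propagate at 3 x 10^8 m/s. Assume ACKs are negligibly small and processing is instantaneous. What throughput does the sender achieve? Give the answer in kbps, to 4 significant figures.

27.26 kbps

t_tx = L/R = 6584/4250000 = 0.00154918 s.
t_prop = 36000000/300000000 = 0.12 s; RTT = 0.24 s.
Cycle = t_tx + RTT = 0.241549 s.
Throughput = L / cycle = 6584 / 0.241549 = 27.26 kbps.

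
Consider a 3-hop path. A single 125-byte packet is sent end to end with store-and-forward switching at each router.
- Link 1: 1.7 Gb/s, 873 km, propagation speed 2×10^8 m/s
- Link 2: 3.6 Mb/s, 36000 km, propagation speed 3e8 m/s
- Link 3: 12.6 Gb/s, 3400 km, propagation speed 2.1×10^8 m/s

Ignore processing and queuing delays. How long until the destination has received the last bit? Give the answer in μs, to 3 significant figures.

L = 125 × 8 = 1000 bits.
Transmission delays (L/R per hop): 0.588235, 277.778, 0.0793651 μs; sum = 278.445 μs.
Propagation delays (d/s per hop): 4365, 120000, 16190.5 μs; sum = 140555 μs.
End-to-end = 141000 μs.

141000 μs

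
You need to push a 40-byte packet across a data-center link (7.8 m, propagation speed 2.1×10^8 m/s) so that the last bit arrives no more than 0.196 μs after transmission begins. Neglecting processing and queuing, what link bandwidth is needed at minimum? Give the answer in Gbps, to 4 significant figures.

L = 320 bits.
Propagation delay = 7.8 / 210000000 = 0.0371429 μs.
Transmission budget = 0.196 − 0.0371429 = 0.158857 μs.
R ≥ L / t_tx = 320 bits / 1.58857e-07 s = 2.014 Gbps.

2.014 Gbps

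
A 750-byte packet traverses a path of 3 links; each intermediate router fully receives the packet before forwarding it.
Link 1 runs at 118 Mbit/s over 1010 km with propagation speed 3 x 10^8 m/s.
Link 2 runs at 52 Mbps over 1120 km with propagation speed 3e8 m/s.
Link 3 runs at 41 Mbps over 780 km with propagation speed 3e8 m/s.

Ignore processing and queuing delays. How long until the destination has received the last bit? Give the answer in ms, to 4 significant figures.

L = 750 × 8 = 6000 bits.
Transmission delays (L/R per hop): 0.0508475, 0.115385, 0.146341 ms; sum = 0.312574 ms.
Propagation delays (d/s per hop): 3.36667, 3.73333, 2.6 ms; sum = 9.7 ms.
End-to-end = 10.01 ms.

10.01 ms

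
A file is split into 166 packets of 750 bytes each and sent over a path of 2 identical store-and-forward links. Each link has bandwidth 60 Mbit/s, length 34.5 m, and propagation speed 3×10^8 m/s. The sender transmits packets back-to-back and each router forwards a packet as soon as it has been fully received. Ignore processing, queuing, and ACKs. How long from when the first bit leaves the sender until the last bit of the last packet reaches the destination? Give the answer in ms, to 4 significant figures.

Per-hop transmission t_tx = L/R = 6000/60000000 = 0.1 ms.
Per-hop propagation t_prop = 34.5/300000000 = 0.000115 ms.
Pipeline fill: first packet needs 2·t_tx to clear all hops; remaining 165 packets each add one t_tx.
Total = (2+166-1)·t_tx + 2·t_prop = 167·0.1 + 2·0.000115 = 16.70 ms.

16.70 ms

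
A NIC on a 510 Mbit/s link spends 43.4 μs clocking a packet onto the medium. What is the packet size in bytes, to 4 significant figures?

L = R × t_tx = 510000000 b/s × 4.34e-05 s = 22134 bits.
In bytes: 22134 / 8 = 2767 bytes.

2767 bytes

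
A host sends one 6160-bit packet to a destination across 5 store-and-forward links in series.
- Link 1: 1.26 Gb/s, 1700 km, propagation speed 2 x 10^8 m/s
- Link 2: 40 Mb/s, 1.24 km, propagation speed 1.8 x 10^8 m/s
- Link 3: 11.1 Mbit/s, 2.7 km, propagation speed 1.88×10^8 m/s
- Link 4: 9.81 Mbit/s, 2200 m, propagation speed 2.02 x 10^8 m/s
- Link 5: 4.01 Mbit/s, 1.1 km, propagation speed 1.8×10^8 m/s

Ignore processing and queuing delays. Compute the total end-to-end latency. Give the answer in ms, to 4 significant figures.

Transmission delays (L/R per hop): 0.00488889, 0.154, 0.554955, 0.627931, 1.53616 ms; sum = 2.87793 ms.
Propagation delays (d/s per hop): 8.5, 0.00688889, 0.0143617, 0.0108911, 0.00611111 ms; sum = 8.53825 ms.
End-to-end = 11.42 ms.

11.42 ms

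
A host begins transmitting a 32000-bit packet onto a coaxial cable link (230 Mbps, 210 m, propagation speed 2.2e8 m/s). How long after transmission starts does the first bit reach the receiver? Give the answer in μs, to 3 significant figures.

First bit experiences only propagation delay: d/s = 210/2.2e+08 = 0.955 μs.

0.955 μs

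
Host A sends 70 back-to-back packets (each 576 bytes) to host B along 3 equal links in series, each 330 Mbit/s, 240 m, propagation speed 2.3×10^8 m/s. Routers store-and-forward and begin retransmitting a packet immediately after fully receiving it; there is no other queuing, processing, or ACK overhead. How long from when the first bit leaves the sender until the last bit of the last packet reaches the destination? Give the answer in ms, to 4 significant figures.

1.009 ms

Per-hop transmission t_tx = L/R = 4608/330000000 = 0.0139636 ms.
Per-hop propagation t_prop = 240/2.3e+08 = 0.00104348 ms.
Pipeline fill: first packet needs 3·t_tx to clear all hops; remaining 69 packets each add one t_tx.
Total = (3+70-1)·t_tx + 3·t_prop = 72·0.0139636 + 3·0.00104348 = 1.009 ms.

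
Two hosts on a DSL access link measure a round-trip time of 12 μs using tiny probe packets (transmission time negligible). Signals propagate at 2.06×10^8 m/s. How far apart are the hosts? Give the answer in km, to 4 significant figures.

1.236 km

One-way propagation = RTT/2 = 6 μs.
d = s × t = 206000000 × 6e-06 = 1.236 km.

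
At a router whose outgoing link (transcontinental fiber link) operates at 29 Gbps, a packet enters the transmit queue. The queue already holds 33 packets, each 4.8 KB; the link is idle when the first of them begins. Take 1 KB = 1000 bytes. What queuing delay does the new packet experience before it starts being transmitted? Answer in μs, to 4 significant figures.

Each queued packet: L/R = 38400/29000000000 = 1.32414 μs.
33 queued → 43.6966 μs.
Queuing delay = 43.70 μs.

43.70 μs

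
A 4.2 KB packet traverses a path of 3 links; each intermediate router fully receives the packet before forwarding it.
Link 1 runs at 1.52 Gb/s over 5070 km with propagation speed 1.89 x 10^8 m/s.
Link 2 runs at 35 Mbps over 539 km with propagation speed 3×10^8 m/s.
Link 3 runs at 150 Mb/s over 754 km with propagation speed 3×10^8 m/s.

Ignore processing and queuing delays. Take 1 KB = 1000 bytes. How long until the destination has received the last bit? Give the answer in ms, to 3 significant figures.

L = 33600 bits.
Transmission delays (L/R per hop): 0.0221053, 0.96, 0.224 ms; sum = 1.20611 ms.
Propagation delays (d/s per hop): 26.8254, 1.79667, 2.51333 ms; sum = 31.1354 ms.
End-to-end = 32.3 ms.

32.3 ms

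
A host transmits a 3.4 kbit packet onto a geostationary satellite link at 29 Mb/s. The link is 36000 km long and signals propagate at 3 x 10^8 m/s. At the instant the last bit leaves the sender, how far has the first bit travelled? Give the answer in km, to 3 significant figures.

35.2 km

t_tx = L/R = 3400/29000000 = 0.000117241 s.
Distance = s × t_tx = 300000000 × 0.000117241 = 35.2 km.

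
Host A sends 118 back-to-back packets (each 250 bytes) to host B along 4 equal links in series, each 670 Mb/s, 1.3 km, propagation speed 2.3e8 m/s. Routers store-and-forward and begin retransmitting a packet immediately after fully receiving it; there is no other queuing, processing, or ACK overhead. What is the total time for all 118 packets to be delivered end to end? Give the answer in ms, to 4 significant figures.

Per-hop transmission t_tx = L/R = 2000/670000000 = 0.00298507 ms.
Per-hop propagation t_prop = 1300/2.3e+08 = 0.00565217 ms.
Pipeline fill: first packet needs 4·t_tx to clear all hops; remaining 117 packets each add one t_tx.
Total = (4+118-1)·t_tx + 4·t_prop = 121·0.00298507 + 4·0.00565217 = 0.3838 ms.

0.3838 ms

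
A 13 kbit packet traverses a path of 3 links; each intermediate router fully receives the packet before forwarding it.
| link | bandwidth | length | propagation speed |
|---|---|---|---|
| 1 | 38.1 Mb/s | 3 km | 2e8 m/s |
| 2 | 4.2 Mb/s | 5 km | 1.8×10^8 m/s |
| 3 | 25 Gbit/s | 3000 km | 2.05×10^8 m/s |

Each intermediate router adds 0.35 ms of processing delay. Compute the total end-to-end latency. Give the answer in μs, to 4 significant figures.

18810 μs

L = 13000 bits.
Transmission delays (L/R per hop): 341.207, 3095.24, 0.52 μs; sum = 3436.97 μs.
Propagation delays (d/s per hop): 15, 27.7778, 14634.1 μs; sum = 14676.9 μs.
Processing at 2 router(s): 2 × 0.35 ms = 700 μs.
End-to-end = 18810 μs.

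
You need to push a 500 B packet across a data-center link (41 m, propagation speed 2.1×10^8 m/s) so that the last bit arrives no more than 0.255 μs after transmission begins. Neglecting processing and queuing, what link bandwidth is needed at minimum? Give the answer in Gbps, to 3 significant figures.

L = 4000 bits.
Propagation delay = 41 / 210000000 = 0.195238 μs.
Transmission budget = 0.255 − 0.195238 = 0.0597619 μs.
R ≥ L / t_tx = 4000 bits / 5.97619e-08 s = 66.9 Gbps.

66.9 Gbps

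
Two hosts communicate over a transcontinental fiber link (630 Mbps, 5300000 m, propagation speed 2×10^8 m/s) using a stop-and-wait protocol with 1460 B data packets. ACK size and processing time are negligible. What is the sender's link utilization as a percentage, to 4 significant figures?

t_tx = L/R = 11680/630000000 = 1.85397e-05 s.
t_prop = 5300000/200000000 = 0.0265 s; RTT = 0.053 s.
Cycle = t_tx + RTT = 0.0530185 s.
Utilization = t_tx / cycle = 1.85397e-05/0.0530185 = 0.03497 %.

0.03497 %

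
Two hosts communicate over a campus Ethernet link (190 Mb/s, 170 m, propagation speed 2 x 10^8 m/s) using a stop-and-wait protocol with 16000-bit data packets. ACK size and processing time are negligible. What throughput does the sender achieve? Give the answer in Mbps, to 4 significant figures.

186.2 Mbps

t_tx = L/R = 16000/190000000 = 8.42105e-05 s.
t_prop = 170/200000000 = 8.5e-07 s; RTT = 1.7e-06 s.
Cycle = t_tx + RTT = 8.59105e-05 s.
Throughput = L / cycle = 16000 / 8.59105e-05 = 186.2 Mbps.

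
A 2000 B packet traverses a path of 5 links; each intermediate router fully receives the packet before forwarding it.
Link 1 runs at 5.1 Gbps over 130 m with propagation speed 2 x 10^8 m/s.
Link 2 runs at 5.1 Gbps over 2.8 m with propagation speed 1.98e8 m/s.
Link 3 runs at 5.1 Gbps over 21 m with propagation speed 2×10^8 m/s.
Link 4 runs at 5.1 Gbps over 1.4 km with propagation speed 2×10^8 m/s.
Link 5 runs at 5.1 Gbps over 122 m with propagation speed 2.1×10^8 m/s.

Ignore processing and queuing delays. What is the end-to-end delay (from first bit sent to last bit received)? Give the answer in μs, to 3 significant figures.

L = 2000 × 8 = 16000 bits.
Transmission delay per hop = L/R = 16000/5100000000 = 3.13725 μs; 5 hops → 15.6863 μs.
Propagation delays (d/s per hop): 0.65, 0.0141414, 0.105, 7, 0.580952 μs; sum = 8.35009 μs.
End-to-end = 24.0 μs.

24.0 μs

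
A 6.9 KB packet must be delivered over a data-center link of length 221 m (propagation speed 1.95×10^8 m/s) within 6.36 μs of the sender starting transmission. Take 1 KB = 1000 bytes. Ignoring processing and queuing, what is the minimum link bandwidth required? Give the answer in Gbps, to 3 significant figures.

10.6 Gbps

L = 55200 bits.
Propagation delay = 221 / 195000000 = 1.13333 μs.
Transmission budget = 6.36 − 1.13333 = 5.22667 μs.
R ≥ L / t_tx = 55200 bits / 5.22667e-06 s = 10.6 Gbps.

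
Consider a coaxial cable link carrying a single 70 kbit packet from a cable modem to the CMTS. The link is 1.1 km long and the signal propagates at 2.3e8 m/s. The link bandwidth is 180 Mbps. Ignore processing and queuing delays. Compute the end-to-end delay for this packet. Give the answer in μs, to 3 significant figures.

394 μs

L = 70000 bits.
Transmission delay = L/R = 70000 / 180000000 = 388.889 μs.
Propagation delay = d/s = 1100 m / 2.3e+08 m/s = 4.78261 μs.
Total = 394 μs.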